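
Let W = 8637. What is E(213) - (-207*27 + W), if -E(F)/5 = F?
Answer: -4113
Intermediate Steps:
E(F) = -5*F
E(213) - (-207*27 + W) = -5*213 - (-207*27 + 8637) = -1065 - (-5589 + 8637) = -1065 - 1*3048 = -1065 - 3048 = -4113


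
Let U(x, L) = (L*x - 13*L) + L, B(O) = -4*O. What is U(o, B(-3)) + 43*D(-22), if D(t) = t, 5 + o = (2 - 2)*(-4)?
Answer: -1150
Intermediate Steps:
o = -5 (o = -5 + (2 - 2)*(-4) = -5 + 0*(-4) = -5 + 0 = -5)
U(x, L) = -12*L + L*x (U(x, L) = (-13*L + L*x) + L = -12*L + L*x)
U(o, B(-3)) + 43*D(-22) = (-4*(-3))*(-12 - 5) + 43*(-22) = 12*(-17) - 946 = -204 - 946 = -1150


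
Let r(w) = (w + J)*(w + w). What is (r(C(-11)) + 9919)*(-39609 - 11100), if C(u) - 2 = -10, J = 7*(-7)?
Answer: -549229179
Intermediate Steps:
J = -49
C(u) = -8 (C(u) = 2 - 10 = -8)
r(w) = 2*w*(-49 + w) (r(w) = (w - 49)*(w + w) = (-49 + w)*(2*w) = 2*w*(-49 + w))
(r(C(-11)) + 9919)*(-39609 - 11100) = (2*(-8)*(-49 - 8) + 9919)*(-39609 - 11100) = (2*(-8)*(-57) + 9919)*(-50709) = (912 + 9919)*(-50709) = 10831*(-50709) = -549229179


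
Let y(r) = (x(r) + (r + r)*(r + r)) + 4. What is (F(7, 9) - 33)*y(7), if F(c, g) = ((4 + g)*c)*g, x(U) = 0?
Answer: 157200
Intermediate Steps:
F(c, g) = c*g*(4 + g) (F(c, g) = (c*(4 + g))*g = c*g*(4 + g))
y(r) = 4 + 4*r² (y(r) = (0 + (r + r)*(r + r)) + 4 = (0 + (2*r)*(2*r)) + 4 = (0 + 4*r²) + 4 = 4*r² + 4 = 4 + 4*r²)
(F(7, 9) - 33)*y(7) = (7*9*(4 + 9) - 33)*(4 + 4*7²) = (7*9*13 - 33)*(4 + 4*49) = (819 - 33)*(4 + 196) = 786*200 = 157200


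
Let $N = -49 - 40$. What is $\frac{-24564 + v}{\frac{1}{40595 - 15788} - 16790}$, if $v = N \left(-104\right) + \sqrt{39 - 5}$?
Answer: $\frac{379745556}{416509529} - \frac{24807 \sqrt{34}}{416509529} \approx 0.91139$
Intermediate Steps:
$N = -89$ ($N = -49 - 40 = -89$)
$v = 9256 + \sqrt{34}$ ($v = \left(-89\right) \left(-104\right) + \sqrt{39 - 5} = 9256 + \sqrt{34} \approx 9261.8$)
$\frac{-24564 + v}{\frac{1}{40595 - 15788} - 16790} = \frac{-24564 + \left(9256 + \sqrt{34}\right)}{\frac{1}{40595 - 15788} - 16790} = \frac{-15308 + \sqrt{34}}{\frac{1}{24807} - 16790} = \frac{-15308 + \sqrt{34}}{- \frac{416509529}{24807}} = \left(-15308 + \sqrt{34}\right) \left(- \frac{24807}{416509529}\right) = \frac{379745556}{416509529} - \frac{24807 \sqrt{34}}{416509529}$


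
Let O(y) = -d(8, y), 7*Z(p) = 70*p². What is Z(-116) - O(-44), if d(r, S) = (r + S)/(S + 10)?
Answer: 2287538/17 ≈ 1.3456e+5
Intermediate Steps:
d(r, S) = (S + r)/(10 + S)
Z(p) = 10*p² (Z(p) = (70*p²)/7 = 10*p²)
O(y) = -(8 + y)/(10 + y) (O(y) = -(y + 8)/(10 + y) = -(8 + y)/(10 + y))
Z(-116) - O(-44) = 10*(-116)² - (-8 - 1*(-44))/(10 - 44) = 10*13456 - (-8 + 44)/(-34) = 134560 - (-1)*36/34 = 134560 - 1*(-18/17) = 134560 + 18/17 = 2287538/17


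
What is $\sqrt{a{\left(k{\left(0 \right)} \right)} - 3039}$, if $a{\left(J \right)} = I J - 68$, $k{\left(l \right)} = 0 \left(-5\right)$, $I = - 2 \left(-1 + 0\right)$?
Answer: $i \sqrt{3107} \approx 55.74 i$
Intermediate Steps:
$I = 2$ ($I = \left(-2\right) \left(-1\right) = 2$)
$k{\left(l \right)} = 0$
$a{\left(J \right)} = -68 + 2 J$ ($a{\left(J \right)} = 2 J - 68 = -68 + 2 J$)
$\sqrt{a{\left(k{\left(0 \right)} \right)} - 3039} = \sqrt{\left(-68 + 2 \cdot 0\right) - 3039} = \sqrt{\left(-68 + 0\right) - 3039} = \sqrt{-68 - 3039} = \sqrt{-3107} = i \sqrt{3107}$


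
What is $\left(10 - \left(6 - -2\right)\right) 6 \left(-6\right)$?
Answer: $-72$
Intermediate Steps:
$\left(10 - \left(6 - -2\right)\right) 6 \left(-6\right) = \left(10 - \left(6 + 2\right)\right) 6 \left(-6\right) = \left(10 - 8\right) 6 \left(-6\right) = 2 \cdot 6 \left(-6\right) = 12 \left(-6\right) = -72$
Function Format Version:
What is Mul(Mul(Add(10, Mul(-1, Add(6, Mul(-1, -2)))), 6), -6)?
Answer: -72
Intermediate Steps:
Mul(Mul(Add(10, Mul(-1, Add(6, Mul(-1, -2)))), 6), -6) = Mul(Mul(Add(10, Mul(-1, Add(6, 2))), 6), -6) = Mul(Mul(Add(10, Mul(-1, 8)), 6), -6) = Mul(Mul(Add(10, -8), 6), -6) = Mul(Mul(2, 6), -6) = Mul(12, -6) = -72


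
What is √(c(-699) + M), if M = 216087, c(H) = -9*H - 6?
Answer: 6*√6177 ≈ 471.56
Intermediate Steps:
c(H) = -6 - 9*H
√(c(-699) + M) = √((-6 - 9*(-699)) + 216087) = √((-6 + 6291) + 216087) = √(6285 + 216087) = √222372 = 6*√6177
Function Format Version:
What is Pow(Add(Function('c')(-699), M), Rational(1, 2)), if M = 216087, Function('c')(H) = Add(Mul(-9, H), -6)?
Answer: Mul(6, Pow(6177, Rational(1, 2))) ≈ 471.56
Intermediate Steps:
Function('c')(H) = Add(-6, Mul(-9, H))
Pow(Add(Function('c')(-699), M), Rational(1, 2)) = Pow(Add(Add(-6, Mul(-9, -699)), 216087), Rational(1, 2)) = Pow(Add(Add(-6, 6291), 216087), Rational(1, 2)) = Pow(Add(6285, 216087), Rational(1, 2)) = Pow(222372, Rational(1, 2)) = Mul(6, Pow(6177, Rational(1, 2)))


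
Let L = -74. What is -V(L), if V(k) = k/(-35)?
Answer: -74/35 ≈ -2.1143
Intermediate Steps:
V(k) = -k/35 (V(k) = k*(-1/35) = -k/35)
-V(L) = -(-1)*(-74)/35 = -1*74/35 = -74/35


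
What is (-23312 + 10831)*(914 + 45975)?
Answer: -585221609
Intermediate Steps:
(-23312 + 10831)*(914 + 45975) = -12481*46889 = -585221609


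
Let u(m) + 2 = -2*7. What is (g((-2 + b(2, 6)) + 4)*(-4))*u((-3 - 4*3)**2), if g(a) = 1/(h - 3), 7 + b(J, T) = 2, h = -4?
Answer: -64/7 ≈ -9.1429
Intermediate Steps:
b(J, T) = -5 (b(J, T) = -7 + 2 = -5)
u(m) = -16 (u(m) = -2 - 2*7 = -2 - 14 = -16)
g(a) = -1/7 (g(a) = 1/(-4 - 3) = 1/(-7) = -1/7)
(g((-2 + b(2, 6)) + 4)*(-4))*u((-3 - 4*3)**2) = -1/7*(-4)*(-16) = (4/7)*(-16) = -64/7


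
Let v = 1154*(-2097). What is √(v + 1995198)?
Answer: 2*I*√106185 ≈ 651.72*I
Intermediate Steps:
v = -2419938
√(v + 1995198) = √(-2419938 + 1995198) = √(-424740) = 2*I*√106185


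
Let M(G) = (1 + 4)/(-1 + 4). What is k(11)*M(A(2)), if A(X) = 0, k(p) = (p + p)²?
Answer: 2420/3 ≈ 806.67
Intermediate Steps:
k(p) = 4*p² (k(p) = (2*p)² = 4*p²)
M(G) = 5/3
k(11)*M(A(2)) = (4*11²)*(5/3) = (4*121)*(5/3) = 484*(5/3) = 2420/3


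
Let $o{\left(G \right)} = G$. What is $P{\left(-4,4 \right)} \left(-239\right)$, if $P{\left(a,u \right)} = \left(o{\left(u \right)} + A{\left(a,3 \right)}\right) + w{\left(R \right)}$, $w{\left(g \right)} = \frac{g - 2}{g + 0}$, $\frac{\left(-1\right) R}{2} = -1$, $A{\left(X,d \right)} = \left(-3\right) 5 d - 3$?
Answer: $10516$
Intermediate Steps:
$A{\left(X,d \right)} = -3 - 15 d$ ($A{\left(X,d \right)} = - 15 d - 3 = -3 - 15 d$)
$R = 2$ ($R = \left(-2\right) \left(-1\right) = 2$)
$w{\left(g \right)} = \frac{-2 + g}{g}$
$P{\left(a,u \right)} = -48 + u$ ($P{\left(a,u \right)} = \left(u - 48\right) + \frac{-2 + 2}{2} = \left(u - 48\right) + \frac{1}{2} \cdot 0 = \left(u - 48\right) + 0 = \left(-48 + u\right) + 0 = -48 + u$)
$P{\left(-4,4 \right)} \left(-239\right) = \left(-48 + 4\right) \left(-239\right) = \left(-44\right) \left(-239\right) = 10516$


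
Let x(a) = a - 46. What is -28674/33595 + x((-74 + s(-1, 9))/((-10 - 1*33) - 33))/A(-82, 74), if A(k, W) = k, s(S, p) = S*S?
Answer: -63700683/209364040 ≈ -0.30426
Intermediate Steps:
s(S, p) = S²
x(a) = -46 + a
-28674/33595 + x((-74 + s(-1, 9))/((-10 - 1*33) - 33))/A(-82, 74) = -28674/33595 + (-46 + (-74 + (-1)²)/((-10 - 1*33) - 33))/(-82) = -28674*1/33595 + (-46 + (-74 + 1)/((-10 - 33) - 33))*(-1/82) = -28674/33595 + (-46 - 73/(-43 - 33))*(-1/82) = -28674/33595 + (-46 - 73/(-76))*(-1/82) = -28674/33595 + (-46 - 73*(-1/76))*(-1/82) = -28674/33595 + (-46 + 73/76)*(-1/82) = -28674/33595 - 3423/76*(-1/82) = -28674/33595 + 3423/6232 = -63700683/209364040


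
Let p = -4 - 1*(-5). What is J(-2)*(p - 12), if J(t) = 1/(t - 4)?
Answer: 11/6 ≈ 1.8333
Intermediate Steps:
p = 1 (p = -4 + 5 = 1)
J(t) = 1/(-4 + t)
J(-2)*(p - 12) = (1 - 12)/(-4 - 2) = -11/(-6) = -1/6*(-11) = 11/6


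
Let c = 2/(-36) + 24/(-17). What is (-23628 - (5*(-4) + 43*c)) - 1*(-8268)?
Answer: -4674733/306 ≈ -15277.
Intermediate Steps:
c = -449/306 (c = 2*(-1/36) + 24*(-1/17) = -1/18 - 24/17 = -449/306 ≈ -1.4673)
(-23628 - (5*(-4) + 43*c)) - 1*(-8268) = (-23628 - (5*(-4) + 43*(-449/306))) - 1*(-8268) = (-23628 - (-20 - 19307/306)) + 8268 = (-23628 - 1*(-25427/306)) + 8268 = (-23628 + 25427/306) + 8268 = -7204741/306 + 8268 = -4674733/306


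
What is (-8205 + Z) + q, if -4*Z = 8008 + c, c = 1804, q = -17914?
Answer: -28572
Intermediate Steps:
Z = -2453 (Z = -(8008 + 1804)/4 = -¼*9812 = -2453)
(-8205 + Z) + q = (-8205 - 2453) - 17914 = -10658 - 17914 = -28572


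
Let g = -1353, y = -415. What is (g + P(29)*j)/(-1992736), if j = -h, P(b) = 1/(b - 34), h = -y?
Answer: 635/996368 ≈ 0.00063731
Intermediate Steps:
h = 415 (h = -1*(-415) = 415)
P(b) = 1/(-34 + b)
j = -415 (j = -1*415 = -415)
(g + P(29)*j)/(-1992736) = (-1353 - 415/(-34 + 29))/(-1992736) = (-1353 - 415/(-5))*(-1/1992736) = (-1353 - 1/5*(-415))*(-1/1992736) = (-1353 + 83)*(-1/1992736) = -1270*(-1/1992736) = 635/996368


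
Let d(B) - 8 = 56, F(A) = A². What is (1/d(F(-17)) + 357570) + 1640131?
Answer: 127852865/64 ≈ 1.9977e+6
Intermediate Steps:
d(B) = 64 (d(B) = 8 + 56 = 64)
(1/d(F(-17)) + 357570) + 1640131 = (1/64 + 357570) + 1640131 = 22884481/64 + 1640131 = 127852865/64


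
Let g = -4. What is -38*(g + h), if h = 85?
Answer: -3078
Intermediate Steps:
-38*(g + h) = -38*(-4 + 85) = -38*81 = -3078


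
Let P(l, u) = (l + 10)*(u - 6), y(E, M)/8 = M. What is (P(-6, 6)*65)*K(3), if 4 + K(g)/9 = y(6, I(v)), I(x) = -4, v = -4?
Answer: 0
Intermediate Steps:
y(E, M) = 8*M
P(l, u) = (-6 + u)*(10 + l) (P(l, u) = (10 + l)*(-6 + u) = (-6 + u)*(10 + l))
K(g) = -324 (K(g) = -36 + 9*(8*(-4)) = -36 + 9*(-32) = -36 - 288 = -324)
(P(-6, 6)*65)*K(3) = ((-60 - 6*(-6) + 10*6 - 6*6)*65)*(-324) = ((-60 + 36 + 60 - 36)*65)*(-324) = (0*65)*(-324) = 0*(-324) = 0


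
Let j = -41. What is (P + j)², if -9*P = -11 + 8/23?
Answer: 67930564/42849 ≈ 1585.3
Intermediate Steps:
P = 245/207 (P = -(-11 + 8/23)/9 = -⅑*(-245/23) = 245/207 ≈ 1.1836)
(P + j)² = (245/207 - 41)² = (-8242/207)² = 67930564/42849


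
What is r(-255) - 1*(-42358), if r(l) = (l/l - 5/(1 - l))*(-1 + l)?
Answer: 42107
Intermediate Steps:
r(l) = (1 - 5/(1 - l))*(-1 + l)
r(-255) - 1*(-42358) = (4 - 255) - 1*(-42358) = -251 + 42358 = 42107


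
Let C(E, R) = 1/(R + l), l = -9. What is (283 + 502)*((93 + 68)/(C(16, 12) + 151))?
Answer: 379155/454 ≈ 835.14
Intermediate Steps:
C(E, R) = 1/(-9 + R) (C(E, R) = 1/(R - 9) = 1/(-9 + R))
(283 + 502)*((93 + 68)/(C(16, 12) + 151)) = (283 + 502)*((93 + 68)/(1/(-9 + 12) + 151)) = 785*(161/(1/3 + 151)) = 785*(161/(⅓ + 151)) = 785*(161/(454/3)) = 785*(161*(3/454)) = 785*(483/454) = 379155/454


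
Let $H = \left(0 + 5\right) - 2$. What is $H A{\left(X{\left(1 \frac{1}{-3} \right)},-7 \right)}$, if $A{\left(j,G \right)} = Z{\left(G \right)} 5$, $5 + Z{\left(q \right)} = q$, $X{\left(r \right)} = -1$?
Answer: $-180$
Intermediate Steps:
$Z{\left(q \right)} = -5 + q$
$H = 3$ ($H = 5 - 2 = 3$)
$A{\left(j,G \right)} = -25 + 5 G$ ($A{\left(j,G \right)} = \left(-5 + G\right) 5 = -25 + 5 G$)
$H A{\left(X{\left(1 \frac{1}{-3} \right)},-7 \right)} = 3 \left(-25 + 5 \left(-7\right)\right) = 3 \left(-25 - 35\right) = 3 \left(-60\right) = -180$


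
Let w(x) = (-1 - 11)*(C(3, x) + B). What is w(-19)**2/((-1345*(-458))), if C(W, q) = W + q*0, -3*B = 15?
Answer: 288/308005 ≈ 0.00093505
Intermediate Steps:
B = -5 (B = -1/3*15 = -5)
C(W, q) = W (C(W, q) = W + 0 = W)
w(x) = 24 (w(x) = (-1 - 11)*(3 - 5) = -12*(-2) = 24)
w(-19)**2/((-1345*(-458))) = 24**2/((-1345*(-458))) = 576/616010 = 576*(1/616010) = 288/308005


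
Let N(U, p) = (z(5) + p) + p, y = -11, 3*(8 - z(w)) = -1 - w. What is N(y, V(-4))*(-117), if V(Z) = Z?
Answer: -234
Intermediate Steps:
z(w) = 25/3 + w/3 (z(w) = 8 - (-1 - w)/3 = 8 + (1/3 + w/3) = 25/3 + w/3)
N(U, p) = 10 + 2*p (N(U, p) = ((25/3 + (1/3)*5) + p) + p = ((25/3 + 5/3) + p) + p = (10 + p) + p = 10 + 2*p)
N(y, V(-4))*(-117) = (10 + 2*(-4))*(-117) = (10 - 8)*(-117) = 2*(-117) = -234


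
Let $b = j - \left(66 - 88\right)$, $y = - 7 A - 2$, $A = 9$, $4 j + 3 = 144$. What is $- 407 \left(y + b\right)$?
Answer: $\frac{12617}{4} \approx 3154.3$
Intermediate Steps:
$j = \frac{141}{4}$ ($j = - \frac{3}{4} + \frac{1}{4} \cdot 144 = - \frac{3}{4} + 36 = \frac{141}{4} \approx 35.25$)
$y = -65$ ($y = \left(-7\right) 9 - 2 = -63 - 2 = -65$)
$b = \frac{229}{4}$ ($b = \frac{141}{4} - \left(66 - 88\right) = \frac{141}{4} - -22 = \frac{141}{4} + 22 = \frac{229}{4} \approx 57.25$)
$- 407 \left(y + b\right) = - 407 \left(-65 + \frac{229}{4}\right) = \left(-407\right) \left(- \frac{31}{4}\right) = \frac{12617}{4}$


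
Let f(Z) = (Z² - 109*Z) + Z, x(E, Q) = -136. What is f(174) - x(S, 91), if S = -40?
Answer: 11620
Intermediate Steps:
f(Z) = Z² - 108*Z
f(174) - x(S, 91) = 174*(-108 + 174) - 1*(-136) = 174*66 + 136 = 11484 + 136 = 11620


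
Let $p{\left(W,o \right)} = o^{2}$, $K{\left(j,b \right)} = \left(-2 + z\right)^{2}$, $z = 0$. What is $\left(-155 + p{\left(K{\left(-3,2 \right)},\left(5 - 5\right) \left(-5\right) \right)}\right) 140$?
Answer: $-21700$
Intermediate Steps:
$K{\left(j,b \right)} = 4$ ($K{\left(j,b \right)} = \left(-2 + 0\right)^{2} = \left(-2\right)^{2} = 4$)
$\left(-155 + p{\left(K{\left(-3,2 \right)},\left(5 - 5\right) \left(-5\right) \right)}\right) 140 = \left(-155 + \left(\left(5 - 5\right) \left(-5\right)\right)^{2}\right) 140 = \left(-155 + \left(0 \left(-5\right)\right)^{2}\right) 140 = \left(-155 + 0^{2}\right) 140 = \left(-155 + 0\right) 140 = \left(-155\right) 140 = -21700$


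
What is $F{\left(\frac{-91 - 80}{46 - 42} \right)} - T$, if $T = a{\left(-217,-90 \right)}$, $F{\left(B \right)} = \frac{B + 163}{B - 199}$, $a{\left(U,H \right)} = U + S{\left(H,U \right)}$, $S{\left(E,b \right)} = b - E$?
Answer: $\frac{332167}{967} \approx 343.5$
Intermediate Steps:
$a{\left(U,H \right)} = - H + 2 U$ ($a{\left(U,H \right)} = U - \left(H - U\right) = - H + 2 U$)
$F{\left(B \right)} = \frac{163 + B}{-199 + B}$
$T = -344$ ($T = \left(-1\right) \left(-90\right) + 2 \left(-217\right) = 90 - 434 = -344$)
$F{\left(\frac{-91 - 80}{46 - 42} \right)} - T = \frac{163 + \frac{-91 - 80}{46 - 42}}{-199 + \frac{-91 - 80}{46 - 42}} - -344 = \frac{163 - \frac{171}{4}}{-199 - \frac{171}{4}} + 344 = \frac{1}{- \frac{967}{4}} \cdot \frac{481}{4} + 344 = \left(- \frac{4}{967}\right) \frac{481}{4} + 344 = - \frac{481}{967} + 344 = \frac{332167}{967}$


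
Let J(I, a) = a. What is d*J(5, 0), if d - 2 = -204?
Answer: 0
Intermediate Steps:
d = -202 (d = 2 - 204 = -202)
d*J(5, 0) = -202*0 = 0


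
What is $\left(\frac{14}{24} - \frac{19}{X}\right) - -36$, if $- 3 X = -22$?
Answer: $\frac{4487}{132} \approx 33.992$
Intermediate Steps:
$X = \frac{22}{3}$ ($X = \left(- \frac{1}{3}\right) \left(-22\right) = \frac{22}{3} \approx 7.3333$)
$\left(\frac{14}{24} - \frac{19}{X}\right) - -36 = \left(\frac{14}{24} - \frac{19}{\frac{22}{3}}\right) - -36 = \left(14 \cdot \frac{1}{24} - \frac{57}{22}\right) + 36 = \left(\frac{7}{12} - \frac{57}{22}\right) + 36 = - \frac{265}{132} + 36 = \frac{4487}{132}$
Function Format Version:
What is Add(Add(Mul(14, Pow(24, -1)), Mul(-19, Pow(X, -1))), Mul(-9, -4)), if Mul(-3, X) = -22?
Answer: Rational(4487, 132) ≈ 33.992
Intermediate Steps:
X = Rational(22, 3) (X = Mul(Rational(-1, 3), -22) = Rational(22, 3) ≈ 7.3333)
Add(Add(Mul(14, Pow(24, -1)), Mul(-19, Pow(X, -1))), Mul(-9, -4)) = Add(Add(Mul(14, Pow(24, -1)), Mul(-19, Pow(Rational(22, 3), -1))), Mul(-9, -4)) = Add(Add(Mul(14, Rational(1, 24)), Mul(-19, Rational(3, 22))), 36) = Add(Add(Rational(7, 12), Rational(-57, 22)), 36) = Add(Rational(-265, 132), 36) = Rational(4487, 132)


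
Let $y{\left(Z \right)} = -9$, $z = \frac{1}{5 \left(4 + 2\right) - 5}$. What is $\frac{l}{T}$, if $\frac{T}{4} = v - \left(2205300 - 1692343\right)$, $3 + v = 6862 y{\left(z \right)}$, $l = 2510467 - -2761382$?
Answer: $- \frac{5271849}{2298872} \approx -2.2932$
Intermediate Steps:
$z = \frac{1}{25}$ ($z = \frac{1}{5 \cdot 6 - 5} = \frac{1}{30 - 5} = \frac{1}{25} \approx 0.04$)
$l = 5271849$ ($l = 2510467 + 2761382 = 5271849$)
$v = -61761$ ($v = -3 + 6862 \left(-9\right) = -3 - 61758 = -61761$)
$T = -2298872$ ($T = 4 \left(-61761 - \left(2205300 - 1692343\right)\right) = 4 \left(-61761 - 512957\right) = 4 \left(-574718\right) = -2298872$)
$\frac{l}{T} = \frac{5271849}{-2298872} = 5271849 \left(- \frac{1}{2298872}\right) = - \frac{5271849}{2298872}$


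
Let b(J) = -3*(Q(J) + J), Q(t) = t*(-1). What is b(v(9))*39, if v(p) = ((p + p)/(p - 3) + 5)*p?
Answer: 0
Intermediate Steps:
Q(t) = -t
v(p) = p*(5 + 2*p/(-3 + p)) (v(p) = ((2*p)/(-3 + p) + 5)*p = (2*p/(-3 + p) + 5)*p = (5 + 2*p/(-3 + p))*p = p*(5 + 2*p/(-3 + p)))
b(J) = 0 (b(J) = -3*(-J + J) = -3*0 = 0)
b(v(9))*39 = 0*39 = 0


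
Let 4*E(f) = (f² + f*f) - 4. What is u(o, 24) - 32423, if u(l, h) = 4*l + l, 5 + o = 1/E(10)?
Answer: -1589947/49 ≈ -32448.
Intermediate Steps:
E(f) = -1 + f²/2 (E(f) = ((f² + f*f) - 4)/4 = ((f² + f²) - 4)/4 = (2*f² - 4)/4 = (-4 + 2*f²)/4 = -1 + f²/2)
o = -244/49 (o = -5 + 1/(-1 + (½)*10²) = -5 + 1/(-1 + (½)*100) = -5 + 1/(-1 + 50) = -5 + 1/49 = -244/49 ≈ -4.9796)
u(l, h) = 5*l
u(o, 24) - 32423 = 5*(-244/49) - 32423 = -1220/49 - 32423 = -1589947/49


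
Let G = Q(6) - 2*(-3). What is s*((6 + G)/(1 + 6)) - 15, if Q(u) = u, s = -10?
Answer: -285/7 ≈ -40.714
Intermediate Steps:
G = 12 (G = 6 - 2*(-3) = 6 + 6 = 12)
s*((6 + G)/(1 + 6)) - 15 = -10*(6 + 12)/(1 + 6) - 15 = -180/7 - 15 = -285/7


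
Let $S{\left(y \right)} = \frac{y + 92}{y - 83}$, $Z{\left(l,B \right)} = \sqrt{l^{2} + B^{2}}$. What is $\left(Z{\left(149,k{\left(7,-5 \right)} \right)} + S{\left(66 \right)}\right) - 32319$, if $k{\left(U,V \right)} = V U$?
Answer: $- \frac{549581}{17} + \sqrt{23426} \approx -32175.0$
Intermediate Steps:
$k{\left(U,V \right)} = U V$
$Z{\left(l,B \right)} = \sqrt{B^{2} + l^{2}}$
$S{\left(y \right)} = \frac{92 + y}{-83 + y}$
$\left(Z{\left(149,k{\left(7,-5 \right)} \right)} + S{\left(66 \right)}\right) - 32319 = \left(\sqrt{\left(7 \left(-5\right)\right)^{2} + 149^{2}} + \frac{92 + 66}{-83 + 66}\right) - 32319 = \left(\sqrt{\left(-35\right)^{2} + 22201} + \frac{1}{-17} \cdot 158\right) - 32319 = \left(\sqrt{1225 + 22201} - \frac{158}{17}\right) - 32319 = \left(\sqrt{23426} - \frac{158}{17}\right) - 32319 = \left(- \frac{158}{17} + \sqrt{23426}\right) - 32319 = - \frac{549581}{17} + \sqrt{23426}$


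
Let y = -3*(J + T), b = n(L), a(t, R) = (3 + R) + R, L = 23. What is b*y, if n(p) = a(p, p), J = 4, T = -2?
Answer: -294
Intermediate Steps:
a(t, R) = 3 + 2*R
n(p) = 3 + 2*p
b = 49 (b = 3 + 2*23 = 3 + 46 = 49)
y = -6 (y = -3*(4 - 2) = -3*2 = -6)
b*y = 49*(-6) = -294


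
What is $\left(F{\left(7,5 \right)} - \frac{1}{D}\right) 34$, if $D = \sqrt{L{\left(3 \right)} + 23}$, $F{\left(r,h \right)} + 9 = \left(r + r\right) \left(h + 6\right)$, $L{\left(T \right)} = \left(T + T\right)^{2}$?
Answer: $4930 - \frac{34 \sqrt{59}}{59} \approx 4925.6$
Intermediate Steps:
$L{\left(T \right)} = 4 T^{2}$ ($L{\left(T \right)} = \left(2 T\right)^{2} = 4 T^{2}$)
$F{\left(r,h \right)} = -9 + 2 r \left(6 + h\right)$ ($F{\left(r,h \right)} = -9 + \left(r + r\right) \left(h + 6\right) = -9 + 2 r \left(6 + h\right)$)
$D = \sqrt{59}$ ($D = \sqrt{4 \cdot 3^{2} + 23} = \sqrt{4 \cdot 9 + 23} = \sqrt{36 + 23} = \sqrt{59} \approx 7.6811$)
$\left(F{\left(7,5 \right)} - \frac{1}{D}\right) 34 = \left(\left(-9 + 12 \cdot 7 + 2 \cdot 5 \cdot 7\right) - \frac{1}{\sqrt{59}}\right) 34 = \left(\left(-9 + 84 + 70\right) - \frac{\sqrt{59}}{59}\right) 34 = \left(145 - \frac{\sqrt{59}}{59}\right) 34 = 4930 - \frac{34 \sqrt{59}}{59}$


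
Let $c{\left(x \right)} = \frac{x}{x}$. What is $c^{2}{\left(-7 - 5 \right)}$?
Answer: $1$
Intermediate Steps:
$c{\left(x \right)} = 1$
$c^{2}{\left(-7 - 5 \right)} = 1^{2} = 1$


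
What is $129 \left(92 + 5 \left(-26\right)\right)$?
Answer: $-4902$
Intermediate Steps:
$129 \left(92 + 5 \left(-26\right)\right) = 129 \left(92 - 130\right) = 129 \left(-38\right) = -4902$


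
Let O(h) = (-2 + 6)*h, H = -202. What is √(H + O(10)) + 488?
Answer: 488 + 9*I*√2 ≈ 488.0 + 12.728*I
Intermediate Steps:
O(h) = 4*h
√(H + O(10)) + 488 = √(-202 + 4*10) + 488 = √(-202 + 40) + 488 = √(-162) + 488 = 9*I*√2 + 488 = 488 + 9*I*√2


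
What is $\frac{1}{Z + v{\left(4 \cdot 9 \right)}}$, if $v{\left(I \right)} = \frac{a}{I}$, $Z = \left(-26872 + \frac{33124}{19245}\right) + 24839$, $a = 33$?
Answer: $- \frac{25660}{52099093} \approx -0.00049252$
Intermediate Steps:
$Z = - \frac{39091961}{19245}$ ($Z = \left(-26872 + 33124 \cdot \frac{1}{19245}\right) + 24839 = \left(-26872 + \frac{33124}{19245}\right) + 24839 = - \frac{517118516}{19245} + 24839 = - \frac{39091961}{19245} \approx -2031.3$)
$v{\left(I \right)} = \frac{33}{I}$
$\frac{1}{Z + v{\left(4 \cdot 9 \right)}} = \frac{1}{- \frac{39091961}{19245} + \frac{33}{4 \cdot 9}} = \frac{1}{- \frac{39091961}{19245} + \frac{33}{36}} = \frac{1}{- \frac{39091961}{19245} + 33 \cdot \frac{1}{36}} = \frac{1}{- \frac{39091961}{19245} + \frac{11}{12}} = \frac{1}{- \frac{52099093}{25660}} = - \frac{25660}{52099093}$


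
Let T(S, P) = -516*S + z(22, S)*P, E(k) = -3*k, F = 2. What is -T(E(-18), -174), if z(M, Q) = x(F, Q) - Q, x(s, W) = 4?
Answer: 19164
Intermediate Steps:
z(M, Q) = 4 - Q
T(S, P) = -516*S + P*(4 - S) (T(S, P) = -516*S + (4 - S)*P = -516*S + P*(4 - S))
-T(E(-18), -174) = -(-(-1548)*(-18) - 1*(-174)*(-4 - 3*(-18))) = -(-516*54 - 1*(-174)*(-4 + 54)) = -(-27864 - 1*(-174)*50) = -(-27864 + 8700) = -1*(-19164) = 19164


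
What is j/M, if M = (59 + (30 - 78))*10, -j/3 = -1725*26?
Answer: 13455/11 ≈ 1223.2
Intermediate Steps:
j = 134550 (j = -(-5175)*26 = -3*(-44850) = 134550)
M = 110 (M = (59 - 48)*10 = 11*10 = 110)
j/M = 134550/110 = 134550*(1/110) = 13455/11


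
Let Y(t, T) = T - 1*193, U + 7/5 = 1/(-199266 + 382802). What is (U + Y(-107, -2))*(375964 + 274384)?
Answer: -29303436601689/229420 ≈ -1.2773e+8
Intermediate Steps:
U = -1284747/917680 (U = -7/5 + 1/(-199266 + 382802) = -7/5 + 1/183536 = -1284747/917680 ≈ -1.4000)
Y(t, T) = -193 + T (Y(t, T) = T - 193 = -193 + T)
(U + Y(-107, -2))*(375964 + 274384) = (-1284747/917680 + (-193 - 2))*(375964 + 274384) = (-1284747/917680 - 195)*650348 = -180232347/917680*650348 = -29303436601689/229420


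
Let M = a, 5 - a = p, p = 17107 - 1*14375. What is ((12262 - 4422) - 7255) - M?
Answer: 3312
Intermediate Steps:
p = 2732 (p = 17107 - 14375 = 2732)
a = -2727 (a = 5 - 1*2732 = 5 - 2732 = -2727)
M = -2727
((12262 - 4422) - 7255) - M = ((12262 - 4422) - 7255) - 1*(-2727) = (7840 - 7255) + 2727 = 585 + 2727 = 3312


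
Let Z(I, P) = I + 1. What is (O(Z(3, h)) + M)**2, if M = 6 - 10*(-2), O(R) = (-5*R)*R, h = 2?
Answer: 2916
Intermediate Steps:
Z(I, P) = 1 + I
O(R) = -5*R**2
M = 26 (M = 6 + 20 = 26)
(O(Z(3, h)) + M)**2 = (-5*(1 + 3)**2 + 26)**2 = (-5*4**2 + 26)**2 = (-5*16 + 26)**2 = (-80 + 26)**2 = (-54)**2 = 2916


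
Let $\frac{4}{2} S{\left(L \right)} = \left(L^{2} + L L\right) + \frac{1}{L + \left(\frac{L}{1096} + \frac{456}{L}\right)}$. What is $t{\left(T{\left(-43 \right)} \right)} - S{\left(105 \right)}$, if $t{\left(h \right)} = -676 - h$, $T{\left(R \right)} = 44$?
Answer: $- \frac{49306316095}{4198067} \approx -11745.0$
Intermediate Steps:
$S{\left(L \right)} = L^{2} + \frac{1}{2 \left(\frac{456}{L} + \frac{1097 L}{1096}\right)}$ ($S{\left(L \right)} = \frac{\left(L^{2} + L L\right) + \frac{1}{L + \left(\frac{L}{1096} + \frac{456}{L}\right)}}{2} = \frac{\left(L^{2} + L^{2}\right) + \frac{1}{L + \left(L \frac{1}{1096} + \frac{456}{L}\right)}}{2} = \frac{2 L^{2} + \frac{1}{L + \left(\frac{L}{1096} + \frac{456}{L}\right)}}{2} = \frac{2 L^{2} + \frac{1}{L + \left(\frac{456}{L} + \frac{L}{1096}\right)}}{2} = \frac{2 L^{2} + \frac{1}{\frac{456}{L} + \frac{1097 L}{1096}}}{2} = \frac{\frac{1}{\frac{456}{L} + \frac{1097 L}{1096}} + 2 L^{2}}{2} = L^{2} + \frac{1}{2 \left(\frac{456}{L} + \frac{1097 L}{1096}\right)}$)
$t{\left(T{\left(-43 \right)} \right)} - S{\left(105 \right)} = \left(-676 - 44\right) - \frac{105 \left(548 + 1097 \cdot 105^{3} + 499776 \cdot 105\right)}{499776 + 1097 \cdot 105^{2}} = \left(-676 - 44\right) - \frac{105 \left(548 + 1097 \cdot 1157625 + 52476480\right)}{499776 + 1097 \cdot 11025} = -720 - \frac{105 \left(548 + 1269914625 + 52476480\right)}{499776 + 12094425} = -720 - 105 \cdot \frac{1}{12594201} \cdot 1322391653 = -720 - \frac{46283707855}{4198067} = - \frac{49306316095}{4198067}$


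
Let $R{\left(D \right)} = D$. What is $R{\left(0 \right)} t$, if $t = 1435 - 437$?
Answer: $0$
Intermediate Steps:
$t = 998$
$R{\left(0 \right)} t = 0 \cdot 998 = 0$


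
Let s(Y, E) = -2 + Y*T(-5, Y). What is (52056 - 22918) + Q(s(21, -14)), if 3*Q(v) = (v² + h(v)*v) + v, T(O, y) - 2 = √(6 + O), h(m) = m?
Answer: 31639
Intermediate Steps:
T(O, y) = 2 + √(6 + O)
s(Y, E) = -2 + 3*Y (s(Y, E) = -2 + Y*(2 + √(6 - 5)) = -2 + Y*(2 + √1) = -2 + Y*(2 + 1) = -2 + Y*3 = -2 + 3*Y)
Q(v) = v/3 + 2*v²/3 (Q(v) = ((v² + v*v) + v)/3 = ((v² + v²) + v)/3 = (2*v² + v)/3 = (v + 2*v²)/3 = v/3 + 2*v²/3)
(52056 - 22918) + Q(s(21, -14)) = (52056 - 22918) + (-2 + 3*21)*(1 + 2*(-2 + 3*21))/3 = 29138 + (-2 + 63)*(1 + 2*(-2 + 63))/3 = 29138 + (⅓)*61*(1 + 2*61) = 29138 + (⅓)*61*(1 + 122) = 29138 + (⅓)*61*123 = 29138 + 2501 = 31639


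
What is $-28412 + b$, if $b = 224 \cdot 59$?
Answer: $-15196$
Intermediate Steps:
$b = 13216$
$-28412 + b = -28412 + 13216 = -15196$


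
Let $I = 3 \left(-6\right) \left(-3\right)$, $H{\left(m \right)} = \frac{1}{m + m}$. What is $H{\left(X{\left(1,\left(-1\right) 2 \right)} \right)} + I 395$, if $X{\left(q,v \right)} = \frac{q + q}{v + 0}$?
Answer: $\frac{42659}{2} \approx 21330.0$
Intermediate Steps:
$X{\left(q,v \right)} = \frac{2 q}{v}$
$H{\left(m \right)} = \frac{1}{2 m}$
$I = 54$ ($I = \left(-18\right) \left(-3\right) = 54$)
$H{\left(X{\left(1,\left(-1\right) 2 \right)} \right)} + I 395 = \frac{1}{2 \cdot 2 \cdot 1 \frac{1}{\left(-1\right) 2}} + 54 \cdot 395 = \frac{1}{2 \cdot 2 \cdot 1 \frac{1}{-2}} + 21330 = \frac{1}{2 \cdot 2 \cdot 1 \left(- \frac{1}{2}\right)} + 21330 = \frac{1}{2 \left(-1\right)} + 21330 = \frac{1}{2} \left(-1\right) + 21330 = - \frac{1}{2} + 21330 = \frac{42659}{2}$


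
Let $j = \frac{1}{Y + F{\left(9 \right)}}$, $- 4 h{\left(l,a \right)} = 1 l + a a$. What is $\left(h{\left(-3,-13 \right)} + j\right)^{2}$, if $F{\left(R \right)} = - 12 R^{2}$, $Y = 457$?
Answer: $\frac{1827306009}{1060900} \approx 1722.4$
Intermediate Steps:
$h{\left(l,a \right)} = - \frac{l}{4} - \frac{a^{2}}{4}$ ($h{\left(l,a \right)} = - \frac{1 l + a a}{4} = - \frac{l + a^{2}}{4} = - \frac{l}{4} - \frac{a^{2}}{4}$)
$j = - \frac{1}{515}$ ($j = \frac{1}{457 - 12 \cdot 9^{2}} = \frac{1}{457 - 972} = \frac{1}{-515} = - \frac{1}{515} \approx -0.0019417$)
$\left(h{\left(-3,-13 \right)} + j\right)^{2} = \left(\left(\left(- \frac{1}{4}\right) \left(-3\right) - \frac{\left(-13\right)^{2}}{4}\right) - \frac{1}{515}\right)^{2} = \left(\left(\frac{3}{4} - \frac{169}{4}\right) - \frac{1}{515}\right)^{2} = \left(- \frac{83}{2} - \frac{1}{515}\right)^{2} = \left(- \frac{42747}{1030}\right)^{2} = \frac{1827306009}{1060900}$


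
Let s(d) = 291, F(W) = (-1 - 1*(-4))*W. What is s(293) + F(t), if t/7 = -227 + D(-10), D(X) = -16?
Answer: -4812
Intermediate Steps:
t = -1701 (t = 7*(-227 - 16) = 7*(-243) = -1701)
F(W) = 3*W (F(W) = (-1 + 4)*W = 3*W)
s(293) + F(t) = 291 + 3*(-1701) = 291 - 5103 = -4812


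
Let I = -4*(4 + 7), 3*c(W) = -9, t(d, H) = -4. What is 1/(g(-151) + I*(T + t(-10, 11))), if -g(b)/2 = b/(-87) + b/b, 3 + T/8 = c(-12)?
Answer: 87/198580 ≈ 0.00043811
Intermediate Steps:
c(W) = -3 (c(W) = (1/3)*(-9) = -3)
T = -48 (T = -24 + 8*(-3) = -24 - 24 = -48)
I = -44 (I = -4*11 = -44)
g(b) = -2 + 2*b/87 (g(b) = -2*(b/(-87) + b/b) = -2*(b*(-1/87) + 1) = -2*(-b/87 + 1) = -2*(1 - b/87) = -2 + 2*b/87)
1/(g(-151) + I*(T + t(-10, 11))) = 1/((-2 + (2/87)*(-151)) - 44*(-48 - 4)) = 1/((-2 - 302/87) - 44*(-52)) = 1/(-476/87 + 2288) = 1/(198580/87) = 87/198580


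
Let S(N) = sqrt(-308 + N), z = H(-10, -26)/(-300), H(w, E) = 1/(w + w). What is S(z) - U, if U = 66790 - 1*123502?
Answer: 56712 + I*sqrt(27719985)/300 ≈ 56712.0 + 17.55*I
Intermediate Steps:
H(w, E) = 1/(2*w)
z = 1/6000 (z = ((1/2)/(-10))/(-300) = ((1/2)*(-1/10))*(-1/300) = -1/20*(-1/300) = 1/6000 ≈ 0.00016667)
U = -56712 (U = 66790 - 123502 = -56712)
S(z) - U = sqrt(-308 + 1/6000) - 1*(-56712) = sqrt(-1847999/6000) + 56712 = I*sqrt(27719985)/300 + 56712 = 56712 + I*sqrt(27719985)/300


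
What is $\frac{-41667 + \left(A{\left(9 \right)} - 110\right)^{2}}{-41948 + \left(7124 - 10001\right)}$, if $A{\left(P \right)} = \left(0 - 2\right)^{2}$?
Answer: $\frac{30431}{44825} \approx 0.67888$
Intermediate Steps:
$A{\left(P \right)} = 4$ ($A{\left(P \right)} = \left(-2\right)^{2} = 4$)
$\frac{-41667 + \left(A{\left(9 \right)} - 110\right)^{2}}{-41948 + \left(7124 - 10001\right)} = \frac{-41667 + \left(4 - 110\right)^{2}}{-41948 + \left(7124 - 10001\right)} = \frac{-41667 + \left(-106\right)^{2}}{-41948 + \left(7124 - 10001\right)} = \frac{-41667 + 11236}{-41948 - 2877} = - \frac{30431}{-44825} = \left(-30431\right) \left(- \frac{1}{44825}\right) = \frac{30431}{44825}$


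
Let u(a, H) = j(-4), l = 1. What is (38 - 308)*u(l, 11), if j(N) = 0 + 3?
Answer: -810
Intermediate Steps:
j(N) = 3
u(a, H) = 3
(38 - 308)*u(l, 11) = (38 - 308)*3 = -270*3 = -810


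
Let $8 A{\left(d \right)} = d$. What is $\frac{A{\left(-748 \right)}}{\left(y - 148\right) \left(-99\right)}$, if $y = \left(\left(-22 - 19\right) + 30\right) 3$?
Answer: $- \frac{17}{3258} \approx -0.0052179$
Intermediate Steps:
$A{\left(d \right)} = \frac{d}{8}$
$y = -33$ ($y = \left(-41 + 30\right) 3 = \left(-11\right) 3 = -33$)
$\frac{A{\left(-748 \right)}}{\left(y - 148\right) \left(-99\right)} = \frac{\frac{1}{8} \left(-748\right)}{\left(-33 - 148\right) \left(-99\right)} = - \frac{187}{2 \left(\left(-181\right) \left(-99\right)\right)} = - \frac{187}{2 \cdot 17919} = \left(- \frac{187}{2}\right) \frac{1}{17919} = - \frac{17}{3258}$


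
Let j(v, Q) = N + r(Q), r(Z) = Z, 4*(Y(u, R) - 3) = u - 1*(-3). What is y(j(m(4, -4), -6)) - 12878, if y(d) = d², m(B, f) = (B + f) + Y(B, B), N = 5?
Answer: -12877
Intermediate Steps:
Y(u, R) = 15/4 + u/4 (Y(u, R) = 3 + (u - 1*(-3))/4 = 3 + (u + 3)/4 = 3 + (3 + u)/4 = 3 + (¾ + u/4) = 15/4 + u/4)
m(B, f) = 15/4 + f + 5*B/4 (m(B, f) = (B + f) + (15/4 + B/4) = 15/4 + f + 5*B/4)
j(v, Q) = 5 + Q
y(j(m(4, -4), -6)) - 12878 = (5 - 6)² - 12878 = (-1)² - 12878 = 1 - 12878 = -12877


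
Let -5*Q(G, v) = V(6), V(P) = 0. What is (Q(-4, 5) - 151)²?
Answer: 22801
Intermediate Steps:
Q(G, v) = 0 (Q(G, v) = -⅕*0 = 0)
(Q(-4, 5) - 151)² = (0 - 151)² = (-151)² = 22801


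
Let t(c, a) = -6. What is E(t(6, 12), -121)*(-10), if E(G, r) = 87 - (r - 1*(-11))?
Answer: -1970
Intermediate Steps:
E(G, r) = 76 - r (E(G, r) = 87 - (r + 11) = 87 - (11 + r) = 87 + (-11 - r) = 76 - r)
E(t(6, 12), -121)*(-10) = (76 - 1*(-121))*(-10) = (76 + 121)*(-10) = 197*(-10) = -1970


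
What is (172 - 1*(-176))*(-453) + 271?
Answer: -157373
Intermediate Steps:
(172 - 1*(-176))*(-453) + 271 = (172 + 176)*(-453) + 271 = 348*(-453) + 271 = -157644 + 271 = -157373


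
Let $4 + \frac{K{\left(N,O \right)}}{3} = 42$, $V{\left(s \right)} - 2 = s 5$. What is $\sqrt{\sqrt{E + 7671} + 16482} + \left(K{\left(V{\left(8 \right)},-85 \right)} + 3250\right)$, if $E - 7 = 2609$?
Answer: $3364 + \sqrt{16482 + 9 \sqrt{127}} \approx 3492.8$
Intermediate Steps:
$E = 2616$ ($E = 7 + 2609 = 2616$)
$V{\left(s \right)} = 2 + 5 s$ ($V{\left(s \right)} = 2 + s 5 = 2 + 5 s$)
$K{\left(N,O \right)} = 114$ ($K{\left(N,O \right)} = -12 + 3 \cdot 42 = -12 + 126 = 114$)
$\sqrt{\sqrt{E + 7671} + 16482} + \left(K{\left(V{\left(8 \right)},-85 \right)} + 3250\right) = \sqrt{\sqrt{2616 + 7671} + 16482} + \left(114 + 3250\right) = \sqrt{\sqrt{10287} + 16482} + 3364 = \sqrt{9 \sqrt{127} + 16482} + 3364 = \sqrt{16482 + 9 \sqrt{127}} + 3364 = 3364 + \sqrt{16482 + 9 \sqrt{127}}$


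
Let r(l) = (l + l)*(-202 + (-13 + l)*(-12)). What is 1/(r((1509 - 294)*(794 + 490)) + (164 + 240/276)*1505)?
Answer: -23/1343453831767200 ≈ -1.7120e-14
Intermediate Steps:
r(l) = 2*l*(-46 - 12*l) (r(l) = (2*l)*(-202 + (156 - 12*l)) = (2*l)*(-46 - 12*l) = 2*l*(-46 - 12*l))
1/(r((1509 - 294)*(794 + 490)) + (164 + 240/276)*1505) = 1/(-4*(1509 - 294)*(794 + 490)*(23 + 6*((1509 - 294)*(794 + 490))) + (164 + 240/276)*1505) = 1/(-4*1215*1284*(23 + 6*(1215*1284)) + (164 + 240*(1/276))*1505) = 1/(-4*1560060*(23 + 6*1560060) + (164 + 20/23)*1505) = 1/(-4*1560060*(23 + 9360360) + (3792/23)*1505) = 1/(-4*1560060*9360383 + 5706960/23) = 1/(-58411036411920 + 5706960/23) = 1/(-1343453831767200/23) = -23/1343453831767200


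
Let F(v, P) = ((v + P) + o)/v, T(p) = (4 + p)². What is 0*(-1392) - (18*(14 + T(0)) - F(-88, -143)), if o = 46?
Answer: -47335/88 ≈ -537.90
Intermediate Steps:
F(v, P) = (46 + P + v)/v (F(v, P) = ((v + P) + 46)/v = ((P + v) + 46)/v = (46 + P + v)/v)
0*(-1392) - (18*(14 + T(0)) - F(-88, -143)) = 0*(-1392) - (18*(14 + (4 + 0)²) - (46 - 143 - 88)/(-88)) = 0 - (18*(14 + 4²) - (-1)*(-185)/88) = 0 - (18*(14 + 16) - 1*185/88) = 0 - (18*30 - 185/88) = 0 - (540 - 185/88) = 0 - 1*47335/88 = 0 - 47335/88 = -47335/88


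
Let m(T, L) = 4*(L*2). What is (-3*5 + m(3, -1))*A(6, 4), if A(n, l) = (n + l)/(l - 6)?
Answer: 115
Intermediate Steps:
m(T, L) = 8*L (m(T, L) = 4*(2*L) = 8*L)
A(n, l) = (l + n)/(-6 + l)
(-3*5 + m(3, -1))*A(6, 4) = (-3*5 + 8*(-1))*((4 + 6)/(-6 + 4)) = (-15 - 8)*(10/(-2)) = -(-23)*10/2 = -23*(-5) = 115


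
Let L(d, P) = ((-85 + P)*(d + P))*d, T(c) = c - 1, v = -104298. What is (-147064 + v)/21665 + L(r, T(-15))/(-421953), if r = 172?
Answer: -2254766986/435314845 ≈ -5.1796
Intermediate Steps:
T(c) = -1 + c
L(d, P) = d*(-85 + P)*(P + d) (L(d, P) = ((-85 + P)*(P + d))*d = d*(-85 + P)*(P + d))
(-147064 + v)/21665 + L(r, T(-15))/(-421953) = (-147064 - 104298)/21665 + (172*((-1 - 15)**2 - 85*(-1 - 15) - 85*172 + (-1 - 15)*172))/(-421953) = -251362*1/21665 + (172*((-16)**2 - 85*(-16) - 14620 - 16*172))*(-1/421953) = -251362/21665 + (172*(256 + 1360 - 14620 - 2752))*(-1/421953) = -251362/21665 + (172*(-15756))*(-1/421953) = -251362/21665 - 2710032*(-1/421953) = -251362/21665 + 903344/140651 = -2254766986/435314845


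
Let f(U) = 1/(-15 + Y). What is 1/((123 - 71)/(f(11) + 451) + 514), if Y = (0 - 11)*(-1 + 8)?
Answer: 41491/21331158 ≈ 0.0019451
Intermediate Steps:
Y = -77 (Y = -11*7 = -77)
f(U) = -1/92 (f(U) = 1/(-15 - 77) = 1/(-92) = -1/92)
1/((123 - 71)/(f(11) + 451) + 514) = 1/((123 - 71)/(-1/92 + 451) + 514) = 1/(52/(41491/92) + 514) = 1/(52*(92/41491) + 514) = 1/(4784/41491 + 514) = 1/(21331158/41491) = 41491/21331158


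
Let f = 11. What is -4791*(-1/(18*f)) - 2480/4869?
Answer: 2537371/107118 ≈ 23.688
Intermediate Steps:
-4791*(-1/(18*f)) - 2480/4869 = -4791/((11*6)*(-3)) - 2480/4869 = -4791/(66*(-3)) - 2480*1/4869 = -4791/(-198) - 2480/4869 = -4791*(-1/198) - 2480/4869 = 1597/66 - 2480/4869 = 2537371/107118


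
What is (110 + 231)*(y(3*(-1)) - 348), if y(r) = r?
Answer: -119691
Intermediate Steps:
(110 + 231)*(y(3*(-1)) - 348) = (110 + 231)*(3*(-1) - 348) = 341*(-3 - 348) = 341*(-351) = -119691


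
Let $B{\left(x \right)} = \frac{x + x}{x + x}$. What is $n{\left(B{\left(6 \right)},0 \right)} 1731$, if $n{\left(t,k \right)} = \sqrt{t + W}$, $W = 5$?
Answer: $1731 \sqrt{6} \approx 4240.1$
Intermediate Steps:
$B{\left(x \right)} = 1$ ($B{\left(x \right)} = \frac{2 x}{2 x} = 2 x \frac{1}{2 x} = 1$)
$n{\left(t,k \right)} = \sqrt{5 + t}$ ($n{\left(t,k \right)} = \sqrt{t + 5} = \sqrt{5 + t}$)
$n{\left(B{\left(6 \right)},0 \right)} 1731 = \sqrt{5 + 1} \cdot 1731 = \sqrt{6} \cdot 1731 = 1731 \sqrt{6}$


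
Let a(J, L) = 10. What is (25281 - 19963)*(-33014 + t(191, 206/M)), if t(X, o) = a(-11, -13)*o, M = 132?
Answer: -5791020146/33 ≈ -1.7549e+8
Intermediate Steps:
t(X, o) = 10*o
(25281 - 19963)*(-33014 + t(191, 206/M)) = (25281 - 19963)*(-33014 + 10*(206/132)) = 5318*(-33014 + 10*(206*(1/132))) = 5318*(-33014 + 10*(103/66)) = 5318*(-33014 + 515/33) = 5318*(-1088947/33) = -5791020146/33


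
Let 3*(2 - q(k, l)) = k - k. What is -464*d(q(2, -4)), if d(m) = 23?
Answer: -10672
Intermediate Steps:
q(k, l) = 2 (q(k, l) = 2 - (k - k)/3 = 2 - 1/3*0 = 2 + 0 = 2)
-464*d(q(2, -4)) = -464*23 = -10672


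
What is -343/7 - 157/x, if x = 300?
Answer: -14857/300 ≈ -49.523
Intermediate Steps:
-343/7 - 157/x = -343/7 - 157/300 = -343*1/7 - 157*1/300 = -49 - 157/300 = -14857/300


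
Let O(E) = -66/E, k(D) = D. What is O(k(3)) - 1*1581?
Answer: -1603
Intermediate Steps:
O(k(3)) - 1*1581 = -66/3 - 1*1581 = -66*⅓ - 1581 = -22 - 1581 = -1603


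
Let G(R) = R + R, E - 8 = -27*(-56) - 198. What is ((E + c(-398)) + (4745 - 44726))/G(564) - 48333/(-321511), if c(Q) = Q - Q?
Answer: -12374774125/362664408 ≈ -34.122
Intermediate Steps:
c(Q) = 0
E = 1322 (E = 8 + (-27*(-56) - 198) = 8 + (1512 - 198) = 8 + 1314 = 1322)
G(R) = 2*R
((E + c(-398)) + (4745 - 44726))/G(564) - 48333/(-321511) = ((1322 + 0) + (4745 - 44726))/((2*564)) - 48333/(-321511) = (1322 - 39981)/1128 - 48333*(-1/321511) = -38659*1/1128 + 48333/321511 = -38659/1128 + 48333/321511 = -12374774125/362664408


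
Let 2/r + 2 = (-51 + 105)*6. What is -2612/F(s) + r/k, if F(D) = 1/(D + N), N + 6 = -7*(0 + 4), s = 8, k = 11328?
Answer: 123858448897/1823808 ≈ 67912.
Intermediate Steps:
r = 1/161 (r = 2/(-2 + (-51 + 105)*6) = 2/(-2 + 54*6) = 2/(-2 + 324) = 2/322 = 2*(1/322) = 1/161 ≈ 0.0062112)
N = -34 (N = -6 - 7*(0 + 4) = -6 - 7*4 = -6 - 28 = -34)
F(D) = 1/(-34 + D) (F(D) = 1/(D - 34) = 1/(-34 + D))
-2612/F(s) + r/k = -2612/(1/(-34 + 8)) + (1/161)/11328 = -2612/(1/(-26)) + (1/161)*(1/11328) = -2612/(-1/26) + 1/1823808 = -2612*(-26) + 1/1823808 = 67912 + 1/1823808 = 123858448897/1823808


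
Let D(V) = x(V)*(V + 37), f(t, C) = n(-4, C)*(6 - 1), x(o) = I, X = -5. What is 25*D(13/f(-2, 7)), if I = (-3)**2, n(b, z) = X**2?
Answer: 41742/5 ≈ 8348.4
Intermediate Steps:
n(b, z) = 25 (n(b, z) = (-5)**2 = 25)
I = 9
x(o) = 9
f(t, C) = 125 (f(t, C) = 25*(6 - 1) = 25*5 = 125)
D(V) = 333 + 9*V (D(V) = 9*(V + 37) = 9*(37 + V) = 333 + 9*V)
25*D(13/f(-2, 7)) = 25*(333 + 9*(13/125)) = 25*(333 + 117/125) = 25*(41742/125) = 41742/5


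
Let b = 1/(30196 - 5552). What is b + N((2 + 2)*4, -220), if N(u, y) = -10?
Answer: -246439/24644 ≈ -10.000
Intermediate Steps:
b = 1/24644 ≈ 4.0578e-5
b + N((2 + 2)*4, -220) = 1/24644 - 10 = -246439/24644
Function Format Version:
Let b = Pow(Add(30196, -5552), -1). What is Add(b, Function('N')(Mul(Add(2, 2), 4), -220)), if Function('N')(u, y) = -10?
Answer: Rational(-246439, 24644) ≈ -10.000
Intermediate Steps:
b = Rational(1, 24644) (b = Pow(24644, -1) = Rational(1, 24644) ≈ 4.0578e-5)
Add(b, Function('N')(Mul(Add(2, 2), 4), -220)) = Add(Rational(1, 24644), -10) = Rational(-246439, 24644)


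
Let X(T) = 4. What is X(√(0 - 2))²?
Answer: 16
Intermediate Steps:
X(√(0 - 2))² = 4² = 16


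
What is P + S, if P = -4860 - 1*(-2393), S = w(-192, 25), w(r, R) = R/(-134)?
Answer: -330603/134 ≈ -2467.2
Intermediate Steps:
w(r, R) = -R/134 (w(r, R) = R*(-1/134) = -R/134)
S = -25/134 (S = -1/134*25 = -25/134 ≈ -0.18657)
P = -2467 (P = -4860 + 2393 = -2467)
P + S = -2467 - 25/134 = -330603/134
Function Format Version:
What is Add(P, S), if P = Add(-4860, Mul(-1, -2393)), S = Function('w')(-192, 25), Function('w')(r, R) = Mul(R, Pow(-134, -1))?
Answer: Rational(-330603, 134) ≈ -2467.2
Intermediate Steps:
Function('w')(r, R) = Mul(Rational(-1, 134), R) (Function('w')(r, R) = Mul(R, Rational(-1, 134)) = Mul(Rational(-1, 134), R))
S = Rational(-25, 134) (S = Mul(Rational(-1, 134), 25) = Rational(-25, 134) ≈ -0.18657)
P = -2467 (P = Add(-4860, 2393) = -2467)
Add(P, S) = Add(-2467, Rational(-25, 134)) = Rational(-330603, 134)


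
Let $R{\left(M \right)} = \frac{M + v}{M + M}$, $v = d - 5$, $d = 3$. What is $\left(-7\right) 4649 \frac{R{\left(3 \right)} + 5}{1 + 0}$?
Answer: $- \frac{1008833}{6} \approx -1.6814 \cdot 10^{5}$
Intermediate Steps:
$v = -2$ ($v = 3 - 5 = -2$)
$R{\left(M \right)} = \frac{-2 + M}{2 M}$ ($R{\left(M \right)} = \frac{M - 2}{M + M} = \frac{-2 + M}{2 M}$)
$\left(-7\right) 4649 \frac{R{\left(3 \right)} + 5}{1 + 0} = \left(-7\right) 4649 \frac{\frac{-2 + 3}{2 \cdot 3} + 5}{1 + 0} = - 32543 \frac{\frac{1}{2} \cdot \frac{1}{3} \cdot 1 + 5}{1} = - 32543 \left(\frac{1}{6} + 5\right) 1 = - 32543 \cdot \frac{31}{6} \cdot 1 = \left(-32543\right) \frac{31}{6} = - \frac{1008833}{6}$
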